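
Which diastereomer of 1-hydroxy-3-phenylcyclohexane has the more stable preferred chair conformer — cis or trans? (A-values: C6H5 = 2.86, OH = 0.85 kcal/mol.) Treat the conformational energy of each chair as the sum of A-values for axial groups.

At 1,3 positions (parity same): cis → (e,e or a,a); trans → (a,e or e,a).
Best chair for cis: E = 0.00 kcal/mol; best chair for trans: E = 0.85 kcal/mol.
The cis isomer is lower by 0.85 kcal/mol.

cis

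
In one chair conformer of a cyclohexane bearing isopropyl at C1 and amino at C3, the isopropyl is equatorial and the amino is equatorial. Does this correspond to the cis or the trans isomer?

cis

C1 and C3 have the same parity, so their axial bonds point in the same direction.
With same-parity carbons, two substituents on the same face are both axial or both equatorial; opposite faces give one of each.
Here the groups are equatorial/equatorial → same face → cis.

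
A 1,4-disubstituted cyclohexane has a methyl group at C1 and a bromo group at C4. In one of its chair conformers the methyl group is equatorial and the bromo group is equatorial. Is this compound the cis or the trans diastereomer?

trans

C1 and C4 have opposite parity, so their axial bonds point in opposite directions.
With opposite-parity carbons, two substituents on the same face are one axial and one equatorial; opposite faces give both axial or both equatorial.
Here the groups are equatorial/equatorial → opposite face → trans.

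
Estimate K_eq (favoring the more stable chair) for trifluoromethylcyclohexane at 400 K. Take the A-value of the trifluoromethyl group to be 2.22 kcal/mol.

K ≈ 16.3

One chair has the trifluoromethyl group axial (E = 2.22 kcal/mol) and the other has it equatorial (E = 0).
ΔG = 2.22 kcal/mol between the two chairs.
K = exp(ΔG/RT) with R = 1.987×10⁻³ kcal mol⁻¹ K⁻¹ and T = 400 K gives K ≈ 16.3.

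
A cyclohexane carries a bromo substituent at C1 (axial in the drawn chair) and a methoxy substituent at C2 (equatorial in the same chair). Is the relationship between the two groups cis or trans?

cis

C1 and C2 have opposite parity, so their axial bonds point in opposite directions.
With opposite-parity carbons, two substituents on the same face are one axial and one equatorial; opposite faces give both axial or both equatorial.
Here the groups are axial/equatorial → same face → cis.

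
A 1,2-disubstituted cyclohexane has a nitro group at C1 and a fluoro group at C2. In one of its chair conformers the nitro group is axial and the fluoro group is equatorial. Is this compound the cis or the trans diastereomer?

cis

C1 and C2 have opposite parity, so their axial bonds point in opposite directions.
With opposite-parity carbons, two substituents on the same face are one axial and one equatorial; opposite faces give both axial or both equatorial.
Here the groups are axial/equatorial → same face → cis.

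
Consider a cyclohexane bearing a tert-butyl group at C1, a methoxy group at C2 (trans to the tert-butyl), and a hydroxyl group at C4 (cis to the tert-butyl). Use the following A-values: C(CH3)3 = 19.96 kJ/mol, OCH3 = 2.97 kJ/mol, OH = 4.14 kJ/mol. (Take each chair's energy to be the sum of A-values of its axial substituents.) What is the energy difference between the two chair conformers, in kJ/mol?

Chair I (tert-butyl axial, methoxy axial, hydroxyl equatorial): E = 22.93 kJ/mol.
Chair II (tert-butyl equatorial, methoxy equatorial, hydroxyl axial): E = 4.14 kJ/mol.
ΔE = 22.93 − 4.14 = 18.79 kJ/mol; chair II is more stable.

18.79 kJ/mol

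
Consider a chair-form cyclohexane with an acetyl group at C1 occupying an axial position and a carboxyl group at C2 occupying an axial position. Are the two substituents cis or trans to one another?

C1 and C2 have opposite parity, so their axial bonds point in opposite directions.
With opposite-parity carbons, two substituents on the same face are one axial and one equatorial; opposite faces give both axial or both equatorial.
Here the groups are axial/axial → opposite face → trans.

trans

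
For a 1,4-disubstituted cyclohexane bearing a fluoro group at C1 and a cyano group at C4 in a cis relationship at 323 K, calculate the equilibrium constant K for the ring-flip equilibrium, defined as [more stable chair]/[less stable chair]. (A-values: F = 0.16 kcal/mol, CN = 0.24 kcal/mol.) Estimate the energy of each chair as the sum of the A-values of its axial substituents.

C1 and C4 have opposite parity, so for the cis isomer the two substituents are one axial and one equatorial in each chair.
Chair I (fluoro axial, cyano equatorial): E = 0.16 kcal/mol; chair II (fluoro equatorial, cyano axial): E = 0.24 kcal/mol.
ΔG = 0.08 kcal/mol between the two chairs.
K = exp(ΔG/RT) with R = 1.987×10⁻³ kcal mol⁻¹ K⁻¹ and T = 323 K gives K ≈ 1.13.

K ≈ 1.13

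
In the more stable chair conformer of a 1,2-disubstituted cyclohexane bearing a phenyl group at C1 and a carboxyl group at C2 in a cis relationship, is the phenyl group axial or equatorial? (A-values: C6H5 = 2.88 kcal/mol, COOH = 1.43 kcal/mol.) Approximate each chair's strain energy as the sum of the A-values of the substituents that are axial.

C1 and C2 have opposite parity, so for the cis isomer the two substituents are one axial and one equatorial in each chair.
Chair I (phenyl axial, carboxyl equatorial): E = 2.88 kcal/mol.
Chair II (phenyl equatorial, carboxyl axial): E = 1.43 kcal/mol.
Chair II is the more stable (lower-energy) conformer, and in that chair the phenyl group is equatorial.

equatorial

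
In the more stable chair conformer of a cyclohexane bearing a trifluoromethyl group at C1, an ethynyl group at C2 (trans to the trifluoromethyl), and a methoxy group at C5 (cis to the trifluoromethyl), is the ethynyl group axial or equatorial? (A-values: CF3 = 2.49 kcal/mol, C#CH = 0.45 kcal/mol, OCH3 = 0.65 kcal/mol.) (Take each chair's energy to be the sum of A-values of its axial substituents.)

Chair I (trifluoromethyl axial, ethynyl axial, methoxy axial): E = 3.59 kcal/mol.
Chair II (trifluoromethyl equatorial, ethynyl equatorial, methoxy equatorial): E = 0.00 kcal/mol.
Chair II is the more stable (lower-energy) conformer, and in that chair the ethynyl group is equatorial.

equatorial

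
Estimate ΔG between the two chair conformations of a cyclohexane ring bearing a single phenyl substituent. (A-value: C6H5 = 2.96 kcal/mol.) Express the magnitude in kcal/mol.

A monosubstituted cyclohexane has one chair with the phenyl group axial (E = A = 2.96 kcal/mol) and one with it equatorial (E = 0).
ΔE = 2.96 − 0 = 2.96 kcal/mol.

2.96 kcal/mol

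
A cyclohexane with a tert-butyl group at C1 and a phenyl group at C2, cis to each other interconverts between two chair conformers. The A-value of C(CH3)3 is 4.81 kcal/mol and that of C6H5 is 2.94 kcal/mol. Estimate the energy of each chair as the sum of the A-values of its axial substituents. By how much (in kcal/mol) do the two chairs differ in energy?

C1 and C2 have opposite parity, so for the cis isomer the two substituents are one axial and one equatorial in each chair.
Chair I (tert-butyl axial, phenyl equatorial): E = 4.81 kcal/mol.
Chair II (tert-butyl equatorial, phenyl axial): E = 2.94 kcal/mol.
ΔE = 4.81 − 2.94 = 1.87 kcal/mol; chair II is more stable.

1.87 kcal/mol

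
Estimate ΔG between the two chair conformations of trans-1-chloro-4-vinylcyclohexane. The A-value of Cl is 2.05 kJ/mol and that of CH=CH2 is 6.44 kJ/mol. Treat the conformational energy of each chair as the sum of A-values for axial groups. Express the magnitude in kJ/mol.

8.49 kJ/mol

C1 and C4 have opposite parity, so for the trans isomer the two substituents are e,e in one chair and a,a in the other.
Chair I (chloro axial, vinyl axial): E = 8.49 kJ/mol.
Chair II (chloro equatorial, vinyl equatorial): E = 0.00 kJ/mol.
ΔE = 8.49 − 0.00 = 8.49 kJ/mol; chair II is more stable.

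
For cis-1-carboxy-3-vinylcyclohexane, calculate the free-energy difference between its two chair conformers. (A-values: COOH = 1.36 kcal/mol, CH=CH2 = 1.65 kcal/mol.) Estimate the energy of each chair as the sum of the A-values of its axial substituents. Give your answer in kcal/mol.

3.01 kcal/mol

C1 and C3 have the same parity, so for the cis isomer the two substituents are e,e in one chair and a,a in the other.
Chair I (carboxyl axial, vinyl axial): E = 3.01 kcal/mol.
Chair II (carboxyl equatorial, vinyl equatorial): E = 0.00 kcal/mol.
ΔE = 3.01 − 0.00 = 3.01 kcal/mol; chair II is more stable.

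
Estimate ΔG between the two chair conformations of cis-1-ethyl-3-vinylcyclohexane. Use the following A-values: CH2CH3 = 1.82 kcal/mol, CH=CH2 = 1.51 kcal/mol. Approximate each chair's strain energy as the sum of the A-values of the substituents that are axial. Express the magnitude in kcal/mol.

C1 and C3 have the same parity, so for the cis isomer the two substituents are e,e in one chair and a,a in the other.
Chair I (ethyl axial, vinyl axial): E = 3.33 kcal/mol.
Chair II (ethyl equatorial, vinyl equatorial): E = 0.00 kcal/mol.
ΔE = 3.33 − 0.00 = 3.33 kcal/mol; chair II is more stable.

3.33 kcal/mol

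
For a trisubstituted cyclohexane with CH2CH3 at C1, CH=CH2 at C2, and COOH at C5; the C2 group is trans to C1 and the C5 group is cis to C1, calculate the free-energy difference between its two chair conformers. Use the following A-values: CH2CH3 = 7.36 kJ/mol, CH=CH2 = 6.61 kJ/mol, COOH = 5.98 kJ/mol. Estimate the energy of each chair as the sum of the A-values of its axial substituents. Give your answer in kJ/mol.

Chair I (ethyl axial, vinyl axial, carboxyl axial): E = 19.95 kJ/mol.
Chair II (ethyl equatorial, vinyl equatorial, carboxyl equatorial): E = 0.00 kJ/mol.
ΔE = 19.95 − 0.00 = 19.95 kJ/mol; chair II is more stable.

19.95 kJ/mol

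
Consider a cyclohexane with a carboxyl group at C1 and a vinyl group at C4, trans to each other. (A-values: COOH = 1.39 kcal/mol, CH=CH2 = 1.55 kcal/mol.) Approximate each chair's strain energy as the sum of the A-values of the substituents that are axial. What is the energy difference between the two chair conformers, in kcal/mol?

2.94 kcal/mol

C1 and C4 have opposite parity, so for the trans isomer the two substituents are e,e in one chair and a,a in the other.
Chair I (carboxyl axial, vinyl axial): E = 2.94 kcal/mol.
Chair II (carboxyl equatorial, vinyl equatorial): E = 0.00 kcal/mol.
ΔE = 2.94 − 0.00 = 2.94 kcal/mol; chair II is more stable.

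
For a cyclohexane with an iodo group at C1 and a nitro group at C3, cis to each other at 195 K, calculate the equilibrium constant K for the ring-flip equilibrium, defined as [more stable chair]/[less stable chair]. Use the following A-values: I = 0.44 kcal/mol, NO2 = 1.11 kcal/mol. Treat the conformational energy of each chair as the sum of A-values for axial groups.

K ≈ 54.6

C1 and C3 have the same parity, so for the cis isomer the two substituents are e,e in one chair and a,a in the other.
Chair I (iodo axial, nitro axial): E = 1.55 kcal/mol; chair II (iodo equatorial, nitro equatorial): E = 0.00 kcal/mol.
ΔG = 1.55 kcal/mol between the two chairs.
K = exp(ΔG/RT) with R = 1.987×10⁻³ kcal mol⁻¹ K⁻¹ and T = 195 K gives K ≈ 54.6.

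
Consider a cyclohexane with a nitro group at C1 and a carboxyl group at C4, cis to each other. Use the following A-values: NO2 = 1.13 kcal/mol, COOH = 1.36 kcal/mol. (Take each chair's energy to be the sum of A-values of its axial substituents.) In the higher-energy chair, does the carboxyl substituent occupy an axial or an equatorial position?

C1 and C4 have opposite parity, so for the cis isomer the two substituents are one axial and one equatorial in each chair.
Chair I (nitro axial, carboxyl equatorial): E = 1.13 kcal/mol.
Chair II (nitro equatorial, carboxyl axial): E = 1.36 kcal/mol.
Chair II is the less stable (higher-energy) conformer, and in that chair the carboxyl group is axial.

axial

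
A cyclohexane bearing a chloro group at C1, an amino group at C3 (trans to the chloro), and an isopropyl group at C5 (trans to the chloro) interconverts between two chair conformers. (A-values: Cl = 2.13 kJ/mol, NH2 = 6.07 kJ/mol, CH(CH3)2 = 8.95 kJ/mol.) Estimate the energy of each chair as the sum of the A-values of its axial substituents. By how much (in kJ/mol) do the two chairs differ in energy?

12.89 kJ/mol

Chair I (chloro axial, amino equatorial, isopropyl equatorial): E = 2.13 kJ/mol.
Chair II (chloro equatorial, amino axial, isopropyl axial): E = 15.02 kJ/mol.
ΔE = 15.02 − 2.13 = 12.89 kJ/mol; chair I is more stable.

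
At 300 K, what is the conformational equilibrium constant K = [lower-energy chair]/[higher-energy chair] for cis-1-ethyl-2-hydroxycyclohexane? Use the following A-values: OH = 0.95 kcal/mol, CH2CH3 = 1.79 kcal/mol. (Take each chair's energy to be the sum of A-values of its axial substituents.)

K ≈ 4.09

C1 and C2 have opposite parity, so for the cis isomer the two substituents are one axial and one equatorial in each chair.
Chair I (hydroxyl axial, ethyl equatorial): E = 0.95 kcal/mol; chair II (hydroxyl equatorial, ethyl axial): E = 1.79 kcal/mol.
ΔG = 0.84 kcal/mol between the two chairs.
K = exp(ΔG/RT) with R = 1.987×10⁻³ kcal mol⁻¹ K⁻¹ and T = 300 K gives K ≈ 4.09.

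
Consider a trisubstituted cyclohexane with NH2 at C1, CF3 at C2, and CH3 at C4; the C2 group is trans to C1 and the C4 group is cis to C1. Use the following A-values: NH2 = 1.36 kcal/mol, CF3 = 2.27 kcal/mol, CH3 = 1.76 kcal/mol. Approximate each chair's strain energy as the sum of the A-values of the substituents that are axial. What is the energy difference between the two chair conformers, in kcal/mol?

Chair I (amino axial, trifluoromethyl axial, methyl equatorial): E = 3.63 kcal/mol.
Chair II (amino equatorial, trifluoromethyl equatorial, methyl axial): E = 1.76 kcal/mol.
ΔE = 3.63 − 1.76 = 1.87 kcal/mol; chair II is more stable.

1.87 kcal/mol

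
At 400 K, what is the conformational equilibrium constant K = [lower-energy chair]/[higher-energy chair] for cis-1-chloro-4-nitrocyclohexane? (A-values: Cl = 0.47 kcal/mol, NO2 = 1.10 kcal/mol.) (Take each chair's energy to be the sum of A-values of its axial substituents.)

C1 and C4 have opposite parity, so for the cis isomer the two substituents are one axial and one equatorial in each chair.
Chair I (chloro axial, nitro equatorial): E = 0.47 kcal/mol; chair II (chloro equatorial, nitro axial): E = 1.10 kcal/mol.
ΔG = 0.63 kcal/mol between the two chairs.
K = exp(ΔG/RT) with R = 1.987×10⁻³ kcal mol⁻¹ K⁻¹ and T = 400 K gives K ≈ 2.21.

K ≈ 2.21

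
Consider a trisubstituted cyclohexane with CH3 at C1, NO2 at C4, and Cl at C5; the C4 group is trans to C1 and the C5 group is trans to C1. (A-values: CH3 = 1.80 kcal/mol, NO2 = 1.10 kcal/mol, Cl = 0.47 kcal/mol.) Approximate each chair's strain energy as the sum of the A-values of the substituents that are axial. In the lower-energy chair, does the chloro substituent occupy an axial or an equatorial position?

axial

Chair I (methyl axial, nitro axial, chloro equatorial): E = 2.90 kcal/mol.
Chair II (methyl equatorial, nitro equatorial, chloro axial): E = 0.47 kcal/mol.
Chair II is the more stable (lower-energy) conformer, and in that chair the chloro group is axial.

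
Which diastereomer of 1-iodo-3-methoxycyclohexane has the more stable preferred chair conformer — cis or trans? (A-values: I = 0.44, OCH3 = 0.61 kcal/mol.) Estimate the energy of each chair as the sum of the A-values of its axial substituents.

cis

At 1,3 positions (parity same): cis → (e,e or a,a); trans → (a,e or e,a).
Best chair for cis: E = 0.00 kcal/mol; best chair for trans: E = 0.44 kcal/mol.
The cis isomer is lower by 0.44 kcal/mol.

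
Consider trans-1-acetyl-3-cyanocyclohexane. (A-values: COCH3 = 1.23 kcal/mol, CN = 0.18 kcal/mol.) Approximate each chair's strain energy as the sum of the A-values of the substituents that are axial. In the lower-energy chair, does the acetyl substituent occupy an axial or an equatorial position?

C1 and C3 have the same parity, so for the trans isomer the two substituents are one axial and one equatorial in each chair.
Chair I (acetyl axial, cyano equatorial): E = 1.23 kcal/mol.
Chair II (acetyl equatorial, cyano axial): E = 0.18 kcal/mol.
Chair II is the more stable (lower-energy) conformer, and in that chair the acetyl group is equatorial.

equatorial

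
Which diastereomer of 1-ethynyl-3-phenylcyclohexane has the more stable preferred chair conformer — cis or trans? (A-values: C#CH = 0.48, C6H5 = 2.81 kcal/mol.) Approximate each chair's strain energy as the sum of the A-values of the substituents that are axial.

cis

At 1,3 positions (parity same): cis → (e,e or a,a); trans → (a,e or e,a).
Best chair for cis: E = 0.00 kcal/mol; best chair for trans: E = 0.48 kcal/mol.
The cis isomer is lower by 0.48 kcal/mol.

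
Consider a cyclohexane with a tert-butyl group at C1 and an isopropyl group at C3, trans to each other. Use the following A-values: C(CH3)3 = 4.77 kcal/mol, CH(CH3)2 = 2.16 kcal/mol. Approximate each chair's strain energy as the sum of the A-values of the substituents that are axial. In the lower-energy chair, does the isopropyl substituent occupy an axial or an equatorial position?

axial

C1 and C3 have the same parity, so for the trans isomer the two substituents are one axial and one equatorial in each chair.
Chair I (tert-butyl axial, isopropyl equatorial): E = 4.77 kcal/mol.
Chair II (tert-butyl equatorial, isopropyl axial): E = 2.16 kcal/mol.
Chair II is the more stable (lower-energy) conformer, and in that chair the isopropyl group is axial.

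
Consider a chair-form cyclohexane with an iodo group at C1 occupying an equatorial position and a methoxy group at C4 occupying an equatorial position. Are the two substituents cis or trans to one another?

trans

C1 and C4 have opposite parity, so their axial bonds point in opposite directions.
With opposite-parity carbons, two substituents on the same face are one axial and one equatorial; opposite faces give both axial or both equatorial.
Here the groups are equatorial/equatorial → opposite face → trans.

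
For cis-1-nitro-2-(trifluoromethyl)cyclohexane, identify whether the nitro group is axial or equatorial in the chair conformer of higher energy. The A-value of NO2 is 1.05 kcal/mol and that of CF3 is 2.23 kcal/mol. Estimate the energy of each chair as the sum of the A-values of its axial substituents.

C1 and C2 have opposite parity, so for the cis isomer the two substituents are one axial and one equatorial in each chair.
Chair I (nitro axial, trifluoromethyl equatorial): E = 1.05 kcal/mol.
Chair II (nitro equatorial, trifluoromethyl axial): E = 2.23 kcal/mol.
Chair II is the less stable (higher-energy) conformer, and in that chair the nitro group is equatorial.

equatorial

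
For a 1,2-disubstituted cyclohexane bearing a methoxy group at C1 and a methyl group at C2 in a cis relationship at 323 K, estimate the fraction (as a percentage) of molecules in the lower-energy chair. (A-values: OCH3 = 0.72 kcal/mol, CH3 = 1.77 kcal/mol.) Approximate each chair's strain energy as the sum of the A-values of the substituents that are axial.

83.7%

C1 and C2 have opposite parity, so for the cis isomer the two substituents are one axial and one equatorial in each chair.
Chair I (methoxy axial, methyl equatorial): E = 0.72 kcal/mol; chair II (methoxy equatorial, methyl axial): E = 1.77 kcal/mol.
ΔG = 1.05 kcal/mol between the two chairs.
K = exp(ΔG/RT) with R = 1.987×10⁻³ kcal mol⁻¹ K⁻¹ and T = 323 K gives K ≈ 5.13.
Fraction in the lower-energy chair = K/(K+1) = 83.7%.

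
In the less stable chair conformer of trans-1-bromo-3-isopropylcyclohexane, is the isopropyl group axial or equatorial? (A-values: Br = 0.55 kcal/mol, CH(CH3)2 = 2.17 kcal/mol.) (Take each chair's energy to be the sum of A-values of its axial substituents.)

axial

C1 and C3 have the same parity, so for the trans isomer the two substituents are one axial and one equatorial in each chair.
Chair I (bromo axial, isopropyl equatorial): E = 0.55 kcal/mol.
Chair II (bromo equatorial, isopropyl axial): E = 2.17 kcal/mol.
Chair II is the less stable (higher-energy) conformer, and in that chair the isopropyl group is axial.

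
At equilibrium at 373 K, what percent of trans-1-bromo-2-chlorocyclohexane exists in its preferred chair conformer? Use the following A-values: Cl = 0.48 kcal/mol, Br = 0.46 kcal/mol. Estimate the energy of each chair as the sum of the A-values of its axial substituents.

C1 and C2 have opposite parity, so for the trans isomer the two substituents are e,e in one chair and a,a in the other.
Chair I (chloro axial, bromo axial): E = 0.94 kcal/mol; chair II (chloro equatorial, bromo equatorial): E = 0.00 kcal/mol.
ΔG = 0.94 kcal/mol between the two chairs.
K = exp(ΔG/RT) with R = 1.987×10⁻³ kcal mol⁻¹ K⁻¹ and T = 373 K gives K ≈ 3.55.
Fraction in the lower-energy chair = K/(K+1) = 78.0%.

78.0%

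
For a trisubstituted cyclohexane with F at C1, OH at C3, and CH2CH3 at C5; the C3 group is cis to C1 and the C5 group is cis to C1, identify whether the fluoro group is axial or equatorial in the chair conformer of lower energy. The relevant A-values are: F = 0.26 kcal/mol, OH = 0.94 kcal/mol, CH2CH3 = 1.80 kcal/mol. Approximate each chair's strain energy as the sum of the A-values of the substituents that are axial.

Chair I (fluoro axial, hydroxyl axial, ethyl axial): E = 3.00 kcal/mol.
Chair II (fluoro equatorial, hydroxyl equatorial, ethyl equatorial): E = 0.00 kcal/mol.
Chair II is the more stable (lower-energy) conformer, and in that chair the fluoro group is equatorial.

equatorial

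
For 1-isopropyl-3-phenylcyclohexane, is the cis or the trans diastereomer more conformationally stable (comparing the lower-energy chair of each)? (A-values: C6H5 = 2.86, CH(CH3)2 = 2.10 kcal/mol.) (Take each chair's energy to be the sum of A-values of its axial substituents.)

At 1,3 positions (parity same): cis → (e,e or a,a); trans → (a,e or e,a).
Best chair for cis: E = 0.00 kcal/mol; best chair for trans: E = 2.10 kcal/mol.
The cis isomer is lower by 2.10 kcal/mol.

cis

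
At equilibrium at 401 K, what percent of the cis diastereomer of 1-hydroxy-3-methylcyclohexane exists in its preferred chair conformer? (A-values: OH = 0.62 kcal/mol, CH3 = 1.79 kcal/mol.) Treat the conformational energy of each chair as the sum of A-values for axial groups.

C1 and C3 have the same parity, so for the cis isomer the two substituents are e,e in one chair and a,a in the other.
Chair I (hydroxyl axial, methyl axial): E = 2.41 kcal/mol; chair II (hydroxyl equatorial, methyl equatorial): E = 0.00 kcal/mol.
ΔG = 2.41 kcal/mol between the two chairs.
K = exp(ΔG/RT) with R = 1.987×10⁻³ kcal mol⁻¹ K⁻¹ and T = 401 K gives K ≈ 20.6.
Fraction in the lower-energy chair = K/(K+1) = 95.4%.

95.4%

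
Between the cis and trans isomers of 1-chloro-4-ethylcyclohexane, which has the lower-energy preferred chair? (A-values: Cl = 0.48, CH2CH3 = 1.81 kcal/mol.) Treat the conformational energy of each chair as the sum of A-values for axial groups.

At 1,4 positions (parity opposite): cis → (a,e or e,a); trans → (e,e or a,a).
Best chair for cis: E = 0.48 kcal/mol; best chair for trans: E = 0.00 kcal/mol.
The trans isomer is lower by 0.48 kcal/mol.

trans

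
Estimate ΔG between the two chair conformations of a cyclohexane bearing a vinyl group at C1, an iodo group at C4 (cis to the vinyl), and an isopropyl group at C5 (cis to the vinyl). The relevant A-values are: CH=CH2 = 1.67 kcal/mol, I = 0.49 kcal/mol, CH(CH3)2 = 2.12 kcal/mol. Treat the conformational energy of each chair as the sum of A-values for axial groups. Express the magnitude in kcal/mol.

3.30 kcal/mol

Chair I (vinyl axial, iodo equatorial, isopropyl axial): E = 3.79 kcal/mol.
Chair II (vinyl equatorial, iodo axial, isopropyl equatorial): E = 0.49 kcal/mol.
ΔE = 3.79 − 0.49 = 3.30 kcal/mol; chair II is more stable.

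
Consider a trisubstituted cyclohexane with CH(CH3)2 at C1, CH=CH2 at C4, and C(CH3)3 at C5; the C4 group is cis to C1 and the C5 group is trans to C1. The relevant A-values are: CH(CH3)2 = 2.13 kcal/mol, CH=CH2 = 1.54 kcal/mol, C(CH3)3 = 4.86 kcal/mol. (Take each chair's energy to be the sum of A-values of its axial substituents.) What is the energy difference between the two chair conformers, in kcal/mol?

Chair I (isopropyl axial, vinyl equatorial, tert-butyl equatorial): E = 2.13 kcal/mol.
Chair II (isopropyl equatorial, vinyl axial, tert-butyl axial): E = 6.40 kcal/mol.
ΔE = 6.40 − 2.13 = 4.27 kcal/mol; chair I is more stable.

4.27 kcal/mol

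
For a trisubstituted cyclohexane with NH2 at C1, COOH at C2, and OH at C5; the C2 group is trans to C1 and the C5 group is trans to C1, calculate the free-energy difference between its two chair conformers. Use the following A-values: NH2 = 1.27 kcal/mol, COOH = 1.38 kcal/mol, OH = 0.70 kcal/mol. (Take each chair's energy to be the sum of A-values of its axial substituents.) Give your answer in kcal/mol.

1.95 kcal/mol

Chair I (amino axial, carboxyl axial, hydroxyl equatorial): E = 2.65 kcal/mol.
Chair II (amino equatorial, carboxyl equatorial, hydroxyl axial): E = 0.70 kcal/mol.
ΔE = 2.65 − 0.70 = 1.95 kcal/mol; chair II is more stable.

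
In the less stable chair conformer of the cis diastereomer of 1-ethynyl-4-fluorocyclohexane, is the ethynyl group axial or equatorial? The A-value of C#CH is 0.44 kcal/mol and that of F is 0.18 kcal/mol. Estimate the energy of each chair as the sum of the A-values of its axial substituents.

C1 and C4 have opposite parity, so for the cis isomer the two substituents are one axial and one equatorial in each chair.
Chair I (ethynyl axial, fluoro equatorial): E = 0.44 kcal/mol.
Chair II (ethynyl equatorial, fluoro axial): E = 0.18 kcal/mol.
Chair I is the less stable (higher-energy) conformer, and in that chair the ethynyl group is axial.

axial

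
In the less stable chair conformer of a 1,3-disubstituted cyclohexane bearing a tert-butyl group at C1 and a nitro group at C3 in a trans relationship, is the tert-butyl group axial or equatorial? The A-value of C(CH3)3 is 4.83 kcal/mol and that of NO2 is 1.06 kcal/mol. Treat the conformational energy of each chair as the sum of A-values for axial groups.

C1 and C3 have the same parity, so for the trans isomer the two substituents are one axial and one equatorial in each chair.
Chair I (tert-butyl axial, nitro equatorial): E = 4.83 kcal/mol.
Chair II (tert-butyl equatorial, nitro axial): E = 1.06 kcal/mol.
Chair I is the less stable (higher-energy) conformer, and in that chair the tert-butyl group is axial.

axial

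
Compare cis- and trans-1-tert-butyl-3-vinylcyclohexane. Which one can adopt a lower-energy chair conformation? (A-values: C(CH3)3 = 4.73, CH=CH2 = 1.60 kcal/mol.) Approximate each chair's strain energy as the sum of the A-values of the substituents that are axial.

cis

At 1,3 positions (parity same): cis → (e,e or a,a); trans → (a,e or e,a).
Best chair for cis: E = 0.00 kcal/mol; best chair for trans: E = 1.60 kcal/mol.
The cis isomer is lower by 1.60 kcal/mol.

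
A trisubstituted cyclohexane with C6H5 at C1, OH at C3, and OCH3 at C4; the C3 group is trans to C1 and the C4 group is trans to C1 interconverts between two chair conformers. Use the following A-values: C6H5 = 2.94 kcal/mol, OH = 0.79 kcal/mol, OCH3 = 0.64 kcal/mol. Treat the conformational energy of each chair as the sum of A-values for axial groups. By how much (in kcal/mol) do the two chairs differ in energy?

2.79 kcal/mol

Chair I (phenyl axial, hydroxyl equatorial, methoxy axial): E = 3.58 kcal/mol.
Chair II (phenyl equatorial, hydroxyl axial, methoxy equatorial): E = 0.79 kcal/mol.
ΔE = 3.58 − 0.79 = 2.79 kcal/mol; chair II is more stable.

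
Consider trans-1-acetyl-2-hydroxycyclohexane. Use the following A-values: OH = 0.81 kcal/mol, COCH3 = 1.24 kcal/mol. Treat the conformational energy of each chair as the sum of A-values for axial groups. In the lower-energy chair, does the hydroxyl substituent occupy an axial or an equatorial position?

C1 and C2 have opposite parity, so for the trans isomer the two substituents are e,e in one chair and a,a in the other.
Chair I (hydroxyl axial, acetyl axial): E = 2.05 kcal/mol.
Chair II (hydroxyl equatorial, acetyl equatorial): E = 0.00 kcal/mol.
Chair II is the more stable (lower-energy) conformer, and in that chair the hydroxyl group is equatorial.

equatorial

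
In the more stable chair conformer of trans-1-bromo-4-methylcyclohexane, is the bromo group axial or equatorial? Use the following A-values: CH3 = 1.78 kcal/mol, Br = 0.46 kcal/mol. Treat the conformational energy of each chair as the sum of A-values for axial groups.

equatorial

C1 and C4 have opposite parity, so for the trans isomer the two substituents are e,e in one chair and a,a in the other.
Chair I (methyl axial, bromo axial): E = 2.24 kcal/mol.
Chair II (methyl equatorial, bromo equatorial): E = 0.00 kcal/mol.
Chair II is the more stable (lower-energy) conformer, and in that chair the bromo group is equatorial.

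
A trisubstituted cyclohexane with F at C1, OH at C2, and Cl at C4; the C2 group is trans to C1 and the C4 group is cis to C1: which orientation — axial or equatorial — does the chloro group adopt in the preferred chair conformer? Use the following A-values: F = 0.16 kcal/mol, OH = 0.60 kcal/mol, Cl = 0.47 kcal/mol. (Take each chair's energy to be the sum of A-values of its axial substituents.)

axial

Chair I (fluoro axial, hydroxyl axial, chloro equatorial): E = 0.76 kcal/mol.
Chair II (fluoro equatorial, hydroxyl equatorial, chloro axial): E = 0.47 kcal/mol.
Chair II is the more stable (lower-energy) conformer, and in that chair the chloro group is axial.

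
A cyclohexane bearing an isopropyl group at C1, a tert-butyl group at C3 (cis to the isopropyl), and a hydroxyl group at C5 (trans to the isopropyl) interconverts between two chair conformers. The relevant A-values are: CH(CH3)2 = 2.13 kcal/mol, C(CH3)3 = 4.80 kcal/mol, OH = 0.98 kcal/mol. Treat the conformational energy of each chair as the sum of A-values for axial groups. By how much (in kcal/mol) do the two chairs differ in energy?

Chair I (isopropyl axial, tert-butyl axial, hydroxyl equatorial): E = 6.93 kcal/mol.
Chair II (isopropyl equatorial, tert-butyl equatorial, hydroxyl axial): E = 0.98 kcal/mol.
ΔE = 6.93 − 0.98 = 5.95 kcal/mol; chair II is more stable.

5.95 kcal/mol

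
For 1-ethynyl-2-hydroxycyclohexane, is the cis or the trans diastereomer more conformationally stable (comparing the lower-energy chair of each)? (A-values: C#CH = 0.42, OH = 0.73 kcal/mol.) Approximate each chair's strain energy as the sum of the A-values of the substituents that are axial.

At 1,2 positions (parity opposite): cis → (a,e or e,a); trans → (e,e or a,a).
Best chair for cis: E = 0.42 kcal/mol; best chair for trans: E = 0.00 kcal/mol.
The trans isomer is lower by 0.42 kcal/mol.

trans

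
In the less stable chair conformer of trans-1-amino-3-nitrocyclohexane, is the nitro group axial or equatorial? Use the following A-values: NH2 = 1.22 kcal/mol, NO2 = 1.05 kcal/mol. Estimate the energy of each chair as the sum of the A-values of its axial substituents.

C1 and C3 have the same parity, so for the trans isomer the two substituents are one axial and one equatorial in each chair.
Chair I (amino axial, nitro equatorial): E = 1.22 kcal/mol.
Chair II (amino equatorial, nitro axial): E = 1.05 kcal/mol.
Chair I is the less stable (higher-energy) conformer, and in that chair the nitro group is equatorial.

equatorial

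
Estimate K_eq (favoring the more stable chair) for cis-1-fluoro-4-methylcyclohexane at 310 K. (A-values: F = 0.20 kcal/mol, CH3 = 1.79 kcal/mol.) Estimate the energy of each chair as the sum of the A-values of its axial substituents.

K ≈ 13.2

C1 and C4 have opposite parity, so for the cis isomer the two substituents are one axial and one equatorial in each chair.
Chair I (fluoro axial, methyl equatorial): E = 0.20 kcal/mol; chair II (fluoro equatorial, methyl axial): E = 1.79 kcal/mol.
ΔG = 1.59 kcal/mol between the two chairs.
K = exp(ΔG/RT) with R = 1.987×10⁻³ kcal mol⁻¹ K⁻¹ and T = 310 K gives K ≈ 13.2.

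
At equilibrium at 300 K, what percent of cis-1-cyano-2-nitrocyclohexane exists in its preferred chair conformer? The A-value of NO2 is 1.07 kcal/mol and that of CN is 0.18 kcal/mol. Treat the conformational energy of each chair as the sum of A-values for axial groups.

81.7%

C1 and C2 have opposite parity, so for the cis isomer the two substituents are one axial and one equatorial in each chair.
Chair I (nitro axial, cyano equatorial): E = 1.07 kcal/mol; chair II (nitro equatorial, cyano axial): E = 0.18 kcal/mol.
ΔG = 0.89 kcal/mol between the two chairs.
K = exp(ΔG/RT) with R = 1.987×10⁻³ kcal mol⁻¹ K⁻¹ and T = 300 K gives K ≈ 4.45.
Fraction in the lower-energy chair = K/(K+1) = 81.7%.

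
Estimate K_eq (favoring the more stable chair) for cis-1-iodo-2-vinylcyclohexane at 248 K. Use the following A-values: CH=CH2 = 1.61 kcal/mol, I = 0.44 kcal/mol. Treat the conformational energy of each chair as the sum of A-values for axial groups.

K ≈ 10.7

C1 and C2 have opposite parity, so for the cis isomer the two substituents are one axial and one equatorial in each chair.
Chair I (vinyl axial, iodo equatorial): E = 1.61 kcal/mol; chair II (vinyl equatorial, iodo axial): E = 0.44 kcal/mol.
ΔG = 1.17 kcal/mol between the two chairs.
K = exp(ΔG/RT) with R = 1.987×10⁻³ kcal mol⁻¹ K⁻¹ and T = 248 K gives K ≈ 10.7.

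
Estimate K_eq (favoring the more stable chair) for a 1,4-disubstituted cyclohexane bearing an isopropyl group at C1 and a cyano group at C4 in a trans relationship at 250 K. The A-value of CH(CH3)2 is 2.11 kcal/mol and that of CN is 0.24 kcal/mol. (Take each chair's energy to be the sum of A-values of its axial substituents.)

C1 and C4 have opposite parity, so for the trans isomer the two substituents are e,e in one chair and a,a in the other.
Chair I (isopropyl axial, cyano axial): E = 2.35 kcal/mol; chair II (isopropyl equatorial, cyano equatorial): E = 0.00 kcal/mol.
ΔG = 2.35 kcal/mol between the two chairs.
K = exp(ΔG/RT) with R = 1.987×10⁻³ kcal mol⁻¹ K⁻¹ and T = 250 K gives K ≈ 113.

K ≈ 113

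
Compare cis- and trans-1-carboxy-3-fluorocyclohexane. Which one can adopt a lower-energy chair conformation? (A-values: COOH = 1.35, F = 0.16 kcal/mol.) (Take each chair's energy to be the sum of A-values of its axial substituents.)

At 1,3 positions (parity same): cis → (e,e or a,a); trans → (a,e or e,a).
Best chair for cis: E = 0.00 kcal/mol; best chair for trans: E = 0.16 kcal/mol.
The cis isomer is lower by 0.16 kcal/mol.

cis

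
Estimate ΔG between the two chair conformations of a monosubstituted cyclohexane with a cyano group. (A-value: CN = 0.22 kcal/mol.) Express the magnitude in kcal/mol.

A monosubstituted cyclohexane has one chair with the cyano group axial (E = A = 0.22 kcal/mol) and one with it equatorial (E = 0).
ΔE = 0.22 − 0 = 0.22 kcal/mol.

0.22 kcal/mol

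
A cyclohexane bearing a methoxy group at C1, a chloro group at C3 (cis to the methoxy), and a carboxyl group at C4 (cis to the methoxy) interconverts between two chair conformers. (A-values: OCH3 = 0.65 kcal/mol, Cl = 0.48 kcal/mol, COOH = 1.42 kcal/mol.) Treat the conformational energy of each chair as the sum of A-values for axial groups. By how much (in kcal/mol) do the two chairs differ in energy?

Chair I (methoxy axial, chloro axial, carboxyl equatorial): E = 1.13 kcal/mol.
Chair II (methoxy equatorial, chloro equatorial, carboxyl axial): E = 1.42 kcal/mol.
ΔE = 1.42 − 1.13 = 0.29 kcal/mol; chair I is more stable.

0.29 kcal/mol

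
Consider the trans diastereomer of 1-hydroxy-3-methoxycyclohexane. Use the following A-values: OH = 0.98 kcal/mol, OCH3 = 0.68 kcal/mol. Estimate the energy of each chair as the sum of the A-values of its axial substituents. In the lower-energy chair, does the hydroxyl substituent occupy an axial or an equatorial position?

equatorial

C1 and C3 have the same parity, so for the trans isomer the two substituents are one axial and one equatorial in each chair.
Chair I (hydroxyl axial, methoxy equatorial): E = 0.98 kcal/mol.
Chair II (hydroxyl equatorial, methoxy axial): E = 0.68 kcal/mol.
Chair II is the more stable (lower-energy) conformer, and in that chair the hydroxyl group is equatorial.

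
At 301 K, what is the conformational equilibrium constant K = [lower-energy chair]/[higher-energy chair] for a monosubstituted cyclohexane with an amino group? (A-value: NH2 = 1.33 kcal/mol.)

One chair has the amino group axial (E = 1.33 kcal/mol) and the other has it equatorial (E = 0).
ΔG = 1.33 kcal/mol between the two chairs.
K = exp(ΔG/RT) with R = 1.987×10⁻³ kcal mol⁻¹ K⁻¹ and T = 301 K gives K ≈ 9.24.

K ≈ 9.24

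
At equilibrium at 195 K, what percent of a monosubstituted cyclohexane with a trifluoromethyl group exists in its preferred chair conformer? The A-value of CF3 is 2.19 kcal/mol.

One chair has the trifluoromethyl group axial (E = 2.19 kcal/mol) and the other has it equatorial (E = 0).
ΔG = 2.19 kcal/mol between the two chairs.
K = exp(ΔG/RT) with R = 1.987×10⁻³ kcal mol⁻¹ K⁻¹ and T = 195 K gives K ≈ 285.
Fraction in the lower-energy chair = K/(K+1) = 99.7%.

99.7%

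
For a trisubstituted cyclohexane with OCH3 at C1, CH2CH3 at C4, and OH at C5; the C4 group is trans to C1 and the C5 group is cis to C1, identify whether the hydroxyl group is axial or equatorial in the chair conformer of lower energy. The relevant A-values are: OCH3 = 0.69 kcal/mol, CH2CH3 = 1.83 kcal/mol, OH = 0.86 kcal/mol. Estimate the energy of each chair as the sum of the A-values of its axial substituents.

Chair I (methoxy axial, ethyl axial, hydroxyl axial): E = 3.38 kcal/mol.
Chair II (methoxy equatorial, ethyl equatorial, hydroxyl equatorial): E = 0.00 kcal/mol.
Chair II is the more stable (lower-energy) conformer, and in that chair the hydroxyl group is equatorial.

equatorial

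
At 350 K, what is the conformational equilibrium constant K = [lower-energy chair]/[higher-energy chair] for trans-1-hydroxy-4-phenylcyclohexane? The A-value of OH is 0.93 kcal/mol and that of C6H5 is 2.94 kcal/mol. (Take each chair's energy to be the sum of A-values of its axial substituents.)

C1 and C4 have opposite parity, so for the trans isomer the two substituents are e,e in one chair and a,a in the other.
Chair I (hydroxyl axial, phenyl axial): E = 3.87 kcal/mol; chair II (hydroxyl equatorial, phenyl equatorial): E = 0.00 kcal/mol.
ΔG = 3.87 kcal/mol between the two chairs.
K = exp(ΔG/RT) with R = 1.987×10⁻³ kcal mol⁻¹ K⁻¹ and T = 350 K gives K ≈ 261.

K ≈ 261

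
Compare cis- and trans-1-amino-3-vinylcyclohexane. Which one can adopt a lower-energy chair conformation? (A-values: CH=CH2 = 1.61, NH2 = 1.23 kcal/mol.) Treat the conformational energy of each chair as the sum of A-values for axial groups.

At 1,3 positions (parity same): cis → (e,e or a,a); trans → (a,e or e,a).
Best chair for cis: E = 0.00 kcal/mol; best chair for trans: E = 1.23 kcal/mol.
The cis isomer is lower by 1.23 kcal/mol.

cis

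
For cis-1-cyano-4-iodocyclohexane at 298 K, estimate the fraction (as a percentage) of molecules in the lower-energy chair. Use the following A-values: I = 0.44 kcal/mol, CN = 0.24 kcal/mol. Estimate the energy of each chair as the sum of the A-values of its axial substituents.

C1 and C4 have opposite parity, so for the cis isomer the two substituents are one axial and one equatorial in each chair.
Chair I (iodo axial, cyano equatorial): E = 0.44 kcal/mol; chair II (iodo equatorial, cyano axial): E = 0.24 kcal/mol.
ΔG = 0.20 kcal/mol between the two chairs.
K = exp(ΔG/RT) with R = 1.987×10⁻³ kcal mol⁻¹ K⁻¹ and T = 298 K gives K ≈ 1.4.
Fraction in the lower-energy chair = K/(K+1) = 58.4%.

58.4%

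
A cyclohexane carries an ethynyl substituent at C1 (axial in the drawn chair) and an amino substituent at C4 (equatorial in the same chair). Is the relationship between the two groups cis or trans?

cis

C1 and C4 have opposite parity, so their axial bonds point in opposite directions.
With opposite-parity carbons, two substituents on the same face are one axial and one equatorial; opposite faces give both axial or both equatorial.
Here the groups are axial/equatorial → same face → cis.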